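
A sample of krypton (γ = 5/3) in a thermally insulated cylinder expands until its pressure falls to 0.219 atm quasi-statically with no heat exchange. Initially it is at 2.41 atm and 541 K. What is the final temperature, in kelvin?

T₂ ≈ 207 K

Adiabatic: T₂/T₁ = (P₂/P₁)^((γ−1)/γ).
T₂ = 541 × (0.219/2.41)^(2/5) = 207.3 K.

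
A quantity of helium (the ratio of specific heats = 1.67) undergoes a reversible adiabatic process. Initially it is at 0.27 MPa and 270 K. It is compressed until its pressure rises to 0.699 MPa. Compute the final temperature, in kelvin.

T₂ ≈ 395 K

Adiabatic: T₂/T₁ = (P₂/P₁)^((γ−1)/γ).
T₂ = 270 × (0.699/0.27)^(0.401) = 395.5 K.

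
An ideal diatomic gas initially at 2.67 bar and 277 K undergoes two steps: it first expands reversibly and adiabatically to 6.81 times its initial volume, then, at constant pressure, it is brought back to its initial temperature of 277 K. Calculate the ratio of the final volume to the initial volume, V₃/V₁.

For a diatomic ideal gas γ = 7/5.
Adiabatic step: V₂/V₁ = 6.81; T₂ = T₁·(1/6.81)^(2/5) = 128.6 K.
Isobaric step: V₃/V₂ = T₃/T₂ = 277/128.6.
V₃/V₁ = (V₂/V₁)(V₃/V₂) = 6.81 × (277/128.6) = 14.67.

V₃/V₁ ≈ 14.7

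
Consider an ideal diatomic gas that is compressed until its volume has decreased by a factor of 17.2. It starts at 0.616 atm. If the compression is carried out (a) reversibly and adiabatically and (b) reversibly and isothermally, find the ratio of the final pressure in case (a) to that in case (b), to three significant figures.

P_adiabatic / P_isothermal ≈ 3.12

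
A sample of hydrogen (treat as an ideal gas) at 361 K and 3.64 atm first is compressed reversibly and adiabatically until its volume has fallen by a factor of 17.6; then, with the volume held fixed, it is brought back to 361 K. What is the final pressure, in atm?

P₃ ≈ 64.1 atm

For a diatomic ideal gas γ = 7/5.
Adiabatic step (PV^γ = const): P₂ = 3.64×17.6^(7/5) = 201.8 atm; T₂ = 361×17.6^(2/5) = 1137 K.
Isochoric: P₃ = P₂(T₃/T₂) = 201.8 × (361/1137) = 64.06 atm.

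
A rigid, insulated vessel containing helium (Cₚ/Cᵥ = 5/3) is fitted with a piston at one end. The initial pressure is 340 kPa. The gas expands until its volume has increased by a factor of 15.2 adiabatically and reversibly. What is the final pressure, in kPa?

P₂ ≈ 3.65 kPa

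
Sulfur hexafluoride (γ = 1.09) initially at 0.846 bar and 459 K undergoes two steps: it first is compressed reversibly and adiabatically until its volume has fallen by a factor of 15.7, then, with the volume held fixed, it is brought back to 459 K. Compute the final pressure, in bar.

P₃ ≈ 13.3 bar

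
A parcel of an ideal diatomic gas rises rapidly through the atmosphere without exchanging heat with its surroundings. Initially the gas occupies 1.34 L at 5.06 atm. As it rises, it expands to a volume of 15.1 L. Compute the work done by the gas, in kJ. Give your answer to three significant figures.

γ = 7/5 for a diatomic ideal gas.
P₂ = P₁(V₁/V₂)^γ = 5.06×(1.34/15.1)^(7/5) = 0.1704 atm.
For a reversible adiabat, W_by_gas = (P₁V₁ − P₂V₂)/(γ−1).
W_by = (512700×0.00134 − 17270×0.0151) / (2/5) = 1066 J.

W ≈ 1.07 kJ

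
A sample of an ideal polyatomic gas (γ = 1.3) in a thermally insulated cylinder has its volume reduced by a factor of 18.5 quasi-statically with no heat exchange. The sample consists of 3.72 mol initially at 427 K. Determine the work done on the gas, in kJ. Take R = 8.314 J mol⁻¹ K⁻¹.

For a reversible adiabat TV^(γ−1) is constant, so T₂ = T₁ (V₁/V₂)^(γ−1).
T₂ = 427 × 18.5^(0.3) = 1025 K.
Q = 0, so ΔU = W_on_gas = nCᵥΔT with Cᵥ = R/(γ−1) = 27.71 J/(mol·K).
ΔU = 3.72 × 27.71 × (1025 − 427) = 61610 J.

W ≈ 61.6 kJ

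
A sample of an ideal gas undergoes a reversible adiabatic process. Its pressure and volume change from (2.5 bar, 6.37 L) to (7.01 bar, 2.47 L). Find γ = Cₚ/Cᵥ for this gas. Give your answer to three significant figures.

γ ≈ 1.09

PV^γ = const ⇒ γ = ln(P₂/P₁) / ln(V₁/V₂).
γ = ln(7.01/2.5) / ln(6.37/2.47) = 1.088.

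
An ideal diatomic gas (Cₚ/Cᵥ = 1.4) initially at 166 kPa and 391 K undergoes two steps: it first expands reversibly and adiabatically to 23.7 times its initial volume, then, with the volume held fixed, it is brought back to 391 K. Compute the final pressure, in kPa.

Adiabatic step (PV^γ = const): P₂ = 166×(1/23.7)^(1.4) = 1.975 kPa; T₂ = 391×(1/23.7)^(0.4) = 110.2 K.
Isochoric: P₃ = P₂(T₃/T₂) = 1.975 × (391/110.2) = 7.004 kPa.

P₃ ≈ 7.00 kPa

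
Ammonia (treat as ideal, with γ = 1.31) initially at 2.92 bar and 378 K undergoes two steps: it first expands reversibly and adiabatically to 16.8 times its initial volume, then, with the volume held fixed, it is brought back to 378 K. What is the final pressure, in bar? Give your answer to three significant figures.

Adiabatic step (PV^γ = const): P₂ = 2.92×(1/16.8)^(1.31) = 0.07248 bar; T₂ = 378×(1/16.8)^(0.31) = 157.6 K.
Isochoric: P₃ = P₂(T₃/T₂) = 0.07248 × (378/157.6) = 0.1738 bar.

P₃ ≈ 0.174 bar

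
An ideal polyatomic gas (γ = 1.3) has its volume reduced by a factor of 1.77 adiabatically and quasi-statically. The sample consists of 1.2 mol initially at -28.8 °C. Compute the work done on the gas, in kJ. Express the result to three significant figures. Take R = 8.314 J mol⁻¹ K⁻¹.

W ≈ 1.52 kJ

Adiabatic: T₁V₁^(γ−1) = T₂V₂^(γ−1) ⇒ T₂ = T₁ (V₁/V₂)^(γ−1).
T₁ = -28.8 °C = 244.3 K.
T₂ = 244.3 × 1.77^(0.3) = 290 K.
Q = 0, so ΔU = W_on_gas = nCᵥΔT with Cᵥ = R/(γ−1) = 27.71 J/(mol·K).
ΔU = 1.2 × 27.71 × (290 − 244.3) = 1518 J.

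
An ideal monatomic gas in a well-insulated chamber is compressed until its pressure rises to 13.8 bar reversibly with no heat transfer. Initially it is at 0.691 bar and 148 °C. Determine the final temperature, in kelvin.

T₂ ≈ 1400 K

Along an adiabat T P^((1−γ)/γ) is constant, so T₂ = T₁ (P₂/P₁)^((γ−1)/γ).
For a monatomic ideal gas γ = 5/3, so (γ−1)/γ = 2/5.
T₁ = 148 °C = 421.1 K.
T₂ = 421.1 × (13.8/0.691)^(2/5) = 1395 K.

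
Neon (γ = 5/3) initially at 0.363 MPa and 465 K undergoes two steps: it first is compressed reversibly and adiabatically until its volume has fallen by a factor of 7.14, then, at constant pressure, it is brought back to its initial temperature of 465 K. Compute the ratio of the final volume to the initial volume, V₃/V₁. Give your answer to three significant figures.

V₃/V₁ ≈ 0.0378

Adiabatic step: V₂/V₁ = 0.1401; T₂ = T₁·7.14^(2/3) = 1724 K.
Isobaric step: V₃/V₂ = T₃/T₂ = 465/1724.
V₃/V₁ = (V₂/V₁)(V₃/V₂) = 0.1401 × (465/1724) = 0.03777.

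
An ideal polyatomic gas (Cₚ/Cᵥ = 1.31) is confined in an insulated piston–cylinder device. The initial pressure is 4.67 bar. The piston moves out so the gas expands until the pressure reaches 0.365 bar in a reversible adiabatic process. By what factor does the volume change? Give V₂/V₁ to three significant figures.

V₂/V₁ ≈ 7.00

From PV^γ = const, V₂/V₁ = (P₁/P₂)^(1/γ).
V₂/V₁ = (4.67/0.365)^(0.763) = 6.999.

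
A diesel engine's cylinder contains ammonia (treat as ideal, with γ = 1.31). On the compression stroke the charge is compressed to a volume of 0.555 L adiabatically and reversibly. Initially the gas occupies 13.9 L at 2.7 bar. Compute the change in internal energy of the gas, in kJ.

ΔU ≈ 20.7 kJ

P₂ = P₁(V₁/V₂)^γ = 2.7×(13.9/0.555)^(1.31) = 183.5 bar.
For a reversible adiabat, W_by_gas = (P₁V₁ − P₂V₂)/(γ−1).
W_by = (270000×0.0139 − 1.835×10^7×0.000555) / (0.31) = -20750 J.
Q = 0 ⇒ ΔU = −W_by = 20750 J.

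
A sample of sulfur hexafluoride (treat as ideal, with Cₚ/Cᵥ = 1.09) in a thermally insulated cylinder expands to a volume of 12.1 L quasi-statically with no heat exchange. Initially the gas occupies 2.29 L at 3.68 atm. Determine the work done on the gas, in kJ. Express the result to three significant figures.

W ≈ -1.32 kJ

P₂ = P₁(V₁/V₂)^γ = 3.68×(2.29/12.1)^(1.09) = 0.5996 atm.
For a reversible adiabat, W_by_gas = (P₁V₁ − P₂V₂)/(γ−1).
W_by = (372900×0.00229 − 60750×0.0121) / (0.09) = 1320 J.
W_on_gas = −W_by = -1320 J.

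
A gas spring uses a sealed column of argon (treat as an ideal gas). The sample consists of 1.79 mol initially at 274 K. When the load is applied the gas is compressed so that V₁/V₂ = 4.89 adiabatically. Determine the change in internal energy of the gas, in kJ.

ΔU ≈ 11.5 kJ

For a reversible adiabat TV^(γ−1) is constant, so T₂ = T₁ (V₁/V₂)^(γ−1).
γ = 5/3 for a monatomic ideal gas, so γ−1 = 2/3.
T₂ = 274 × 4.89^(2/3) = 789.4 K.
Q = 0, so ΔU = W_on_gas = nCᵥΔT with Cᵥ = R/(γ−1) = 12.47 J/(mol·K).
ΔU = 1.79 × 12.47 × (789.4 − 274) = 11510 J.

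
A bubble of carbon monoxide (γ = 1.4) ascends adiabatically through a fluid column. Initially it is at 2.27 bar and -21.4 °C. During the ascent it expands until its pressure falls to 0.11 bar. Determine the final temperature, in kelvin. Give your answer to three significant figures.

T₂ ≈ 106 K

Adiabatic: T₂/T₁ = (P₂/P₁)^((γ−1)/γ).
T₁ = -21.4 °C = 251.7 K.
T₂ = 251.7 × (0.11/2.27)^(0.286) = 106 K.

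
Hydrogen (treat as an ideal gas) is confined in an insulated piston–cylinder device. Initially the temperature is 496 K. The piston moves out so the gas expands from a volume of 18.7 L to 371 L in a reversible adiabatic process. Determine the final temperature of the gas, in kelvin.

For a reversible adiabat TV^(γ−1) is constant, so T₂ = T₁ (V₁/V₂)^(γ−1).
For a diatomic ideal gas γ = 7/5, so γ−1 = 2/5.
T₂ = 496 × (18.7/371)^(2/5) = 150.1 K.

T₂ ≈ 150 K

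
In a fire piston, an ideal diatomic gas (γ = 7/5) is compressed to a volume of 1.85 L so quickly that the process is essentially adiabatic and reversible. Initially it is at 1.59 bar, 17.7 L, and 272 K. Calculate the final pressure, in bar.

P₂ ≈ 37.5 bar

Adiabatic: P₁V₁^γ = P₂V₂^γ ⇒ P₂ = P₁ (V₁/V₂)^γ.
P₂ = 1.59 × (17.7/1.85)^(7/5) = 37.54 bar.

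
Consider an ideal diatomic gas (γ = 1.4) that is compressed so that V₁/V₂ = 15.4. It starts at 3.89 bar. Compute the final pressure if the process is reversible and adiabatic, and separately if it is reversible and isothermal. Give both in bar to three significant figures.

Isothermal: P₂ = P₁(V₁/V₂) = 3.89×15.4 = 59.91 bar.
Adiabatic: P₂ = P₁(V₁/V₂)^γ = 3.89×15.4^(1.4) = 178.8 bar.

adiabatic: 179 bar; isothermal: 59.9 bar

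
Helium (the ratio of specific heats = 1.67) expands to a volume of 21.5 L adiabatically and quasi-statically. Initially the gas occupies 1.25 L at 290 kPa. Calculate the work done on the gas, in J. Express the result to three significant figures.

W ≈ -461 J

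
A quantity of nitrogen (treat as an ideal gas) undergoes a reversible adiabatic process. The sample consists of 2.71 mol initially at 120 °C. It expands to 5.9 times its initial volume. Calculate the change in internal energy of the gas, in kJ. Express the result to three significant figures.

ΔU ≈ -11.3 kJ

Adiabatic: T₁V₁^(γ−1) = T₂V₂^(γ−1) ⇒ T₂ = T₁ (V₁/V₂)^(γ−1).
γ = 7/5 for a diatomic ideal gas, so γ−1 = 2/5.
T₁ = 120 °C = 393.1 K.
T₂ = 393.1 × (1/5.9)^(2/5) = 193.3 K.
Q = 0, so ΔU = W_on_gas = nCᵥΔT with Cᵥ = R/(γ−1) = 20.79 J/(mol·K).
ΔU = 2.71 × 20.79 × (193.3 − 393.1) = -11260 J.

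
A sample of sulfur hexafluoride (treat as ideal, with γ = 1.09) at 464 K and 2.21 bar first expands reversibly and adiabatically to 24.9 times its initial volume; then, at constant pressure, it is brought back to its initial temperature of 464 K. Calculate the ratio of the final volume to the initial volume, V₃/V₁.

Adiabatic step: V₂/V₁ = 24.9; T₂ = T₁·(1/24.9)^(0.09) = 347.4 K.
Isobaric step: V₃/V₂ = T₃/T₂ = 464/347.4.
V₃/V₁ = (V₂/V₁)(V₃/V₂) = 24.9 × (464/347.4) = 33.26.

V₃/V₁ ≈ 33.3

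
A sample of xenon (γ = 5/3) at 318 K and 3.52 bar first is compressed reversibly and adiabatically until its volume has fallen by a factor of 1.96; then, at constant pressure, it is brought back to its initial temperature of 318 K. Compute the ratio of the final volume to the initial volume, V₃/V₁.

V₃/V₁ ≈ 0.326

Adiabatic step: V₂/V₁ = 0.5102; T₂ = T₁·1.96^(2/3) = 498 K.
Isobaric step: V₃/V₂ = T₃/T₂ = 318/498.
V₃/V₁ = (V₂/V₁)(V₃/V₂) = 0.5102 × (318/498) = 0.3258.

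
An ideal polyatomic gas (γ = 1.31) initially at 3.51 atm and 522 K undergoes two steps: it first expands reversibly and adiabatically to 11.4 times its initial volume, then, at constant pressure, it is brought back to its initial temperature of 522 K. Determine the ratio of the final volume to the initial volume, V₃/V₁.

Adiabatic step: V₂/V₁ = 11.4; T₂ = T₁·(1/11.4)^(0.31) = 245.5 K.
Isobaric step: V₃/V₂ = T₃/T₂ = 522/245.5.
V₃/V₁ = (V₂/V₁)(V₃/V₂) = 11.4 × (522/245.5) = 24.24.

V₃/V₁ ≈ 24.2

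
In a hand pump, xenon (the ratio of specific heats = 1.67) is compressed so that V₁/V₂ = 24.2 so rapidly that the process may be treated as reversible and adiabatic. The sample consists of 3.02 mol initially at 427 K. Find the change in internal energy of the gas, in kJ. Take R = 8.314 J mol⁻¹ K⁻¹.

For a reversible adiabat TV^(γ−1) is constant, so T₂ = T₁ (V₁/V₂)^(γ−1).
T₂ = 427 × 24.2^(0.67) = 3611 K.
Q = 0, so ΔU = W_on_gas = nCᵥΔT with Cᵥ = R/(γ−1) = 12.41 J/(mol·K).
ΔU = 3.02 × 12.41 × (3611 − 427) = 119300 J.

ΔU ≈ 119 kJ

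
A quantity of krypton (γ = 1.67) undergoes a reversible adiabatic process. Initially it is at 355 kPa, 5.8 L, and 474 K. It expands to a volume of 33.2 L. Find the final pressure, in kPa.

Since PV^γ is constant along a reversible adiabat, P₂ = P₁ (V₁/V₂)^γ.
P₂ = 355 × (5.8/33.2)^(1.67) = 19.27 kPa.

P₂ ≈ 19.3 kPa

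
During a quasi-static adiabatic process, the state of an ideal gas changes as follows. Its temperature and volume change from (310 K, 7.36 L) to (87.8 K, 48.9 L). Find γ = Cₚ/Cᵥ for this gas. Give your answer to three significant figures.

TV^(γ−1) = const ⇒ γ − 1 = ln(T₂/T₁) / ln(V₁/V₂).
γ = 1 + ln(87.8/310) / ln(7.36/48.9) = 1.666.

γ ≈ 1.67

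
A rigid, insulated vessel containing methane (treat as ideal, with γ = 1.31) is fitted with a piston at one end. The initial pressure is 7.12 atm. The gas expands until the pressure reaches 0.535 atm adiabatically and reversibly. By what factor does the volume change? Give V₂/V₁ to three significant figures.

V₂/V₁ ≈ 7.21

From PV^γ = const, V₂/V₁ = (P₁/P₂)^(1/γ).
V₂/V₁ = (7.12/0.535)^(0.763) = 7.213.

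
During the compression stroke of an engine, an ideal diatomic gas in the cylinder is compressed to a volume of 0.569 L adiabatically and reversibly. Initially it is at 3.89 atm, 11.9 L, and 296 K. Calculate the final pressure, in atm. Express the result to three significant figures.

Adiabatic: P₁V₁^γ = P₂V₂^γ ⇒ P₂ = P₁ (V₁/V₂)^γ.
γ = 7/5 for a diatomic ideal gas.
P₂ = 3.89 × (11.9/0.569)^(7/5) = 274.5 atm.

P₂ ≈ 275 atm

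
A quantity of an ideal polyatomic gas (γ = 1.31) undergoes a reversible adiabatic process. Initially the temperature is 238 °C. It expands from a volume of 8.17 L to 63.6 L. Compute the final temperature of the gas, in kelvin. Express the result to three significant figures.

T₂ ≈ 271 K

Adiabatic: T₁V₁^(γ−1) = T₂V₂^(γ−1) ⇒ T₂ = T₁ (V₁/V₂)^(γ−1).
T₁ = 238 °C = 511.1 K.
T₂ = 511.1 × (8.17/63.6)^(0.31) = 270.6 K.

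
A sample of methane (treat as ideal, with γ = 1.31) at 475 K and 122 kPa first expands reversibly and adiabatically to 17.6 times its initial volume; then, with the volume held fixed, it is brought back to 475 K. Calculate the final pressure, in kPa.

P₃ ≈ 6.93 kPa

Adiabatic step (PV^γ = const): P₂ = 122×(1/17.6)^(1.31) = 2.849 kPa; T₂ = 475×(1/17.6)^(0.31) = 195.2 K.
Isochoric: P₃ = P₂(T₃/T₂) = 2.849 × (475/195.2) = 6.932 kPa.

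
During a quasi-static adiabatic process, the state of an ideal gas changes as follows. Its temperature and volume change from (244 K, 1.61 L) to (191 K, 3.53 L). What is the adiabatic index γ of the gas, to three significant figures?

γ ≈ 1.31

TV^(γ−1) = const ⇒ γ − 1 = ln(T₂/T₁) / ln(V₁/V₂).
γ = 1 + ln(191/244) / ln(1.61/3.53) = 1.312.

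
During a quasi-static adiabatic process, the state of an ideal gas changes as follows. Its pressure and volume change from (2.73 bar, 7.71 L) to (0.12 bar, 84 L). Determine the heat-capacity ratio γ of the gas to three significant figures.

γ ≈ 1.31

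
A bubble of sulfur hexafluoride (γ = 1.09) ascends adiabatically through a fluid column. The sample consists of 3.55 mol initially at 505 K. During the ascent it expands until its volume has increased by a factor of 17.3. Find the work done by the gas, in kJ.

For a reversible adiabat TV^(γ−1) is constant, so T₂ = T₁ (V₁/V₂)^(γ−1).
T₂ = 505 × (1/17.3)^(0.09) = 390.7 K.
Q = 0, so ΔU = W_on_gas = nCᵥΔT with Cᵥ = R/(γ−1) = 92.38 J/(mol·K).
ΔU = 3.55 × 92.38 × (390.7 − 505) = -37480 J.
Work done by the gas = −ΔU = 37480 J.

W ≈ 37.5 kJ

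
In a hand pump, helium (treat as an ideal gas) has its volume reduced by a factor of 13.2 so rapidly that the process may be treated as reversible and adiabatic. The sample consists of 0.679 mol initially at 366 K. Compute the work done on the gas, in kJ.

Adiabatic: T₁V₁^(γ−1) = T₂V₂^(γ−1) ⇒ T₂ = T₁ (V₁/V₂)^(γ−1).
γ = 5/3 for a monatomic ideal gas, so γ−1 = 2/3.
T₂ = 366 × 13.2^(2/3) = 2044 K.
Q = 0, so ΔU = W_on_gas = nCᵥΔT with Cᵥ = R/(γ−1) = 12.47 J/(mol·K).
ΔU = 0.679 × 12.47 × (2044 − 366) = 14210 J.

W ≈ 14.2 kJ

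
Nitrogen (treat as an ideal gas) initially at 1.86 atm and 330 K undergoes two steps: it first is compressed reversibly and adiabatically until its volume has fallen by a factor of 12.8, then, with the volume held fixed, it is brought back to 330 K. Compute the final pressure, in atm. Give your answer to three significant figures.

For a diatomic ideal gas γ = 7/5.
Adiabatic step (PV^γ = const): P₂ = 1.86×12.8^(7/5) = 66.01 atm; T₂ = 330×12.8^(2/5) = 915 K.
Isochoric: P₃ = P₂(T₃/T₂) = 66.01 × (330/915) = 23.81 atm.

P₃ ≈ 23.8 atm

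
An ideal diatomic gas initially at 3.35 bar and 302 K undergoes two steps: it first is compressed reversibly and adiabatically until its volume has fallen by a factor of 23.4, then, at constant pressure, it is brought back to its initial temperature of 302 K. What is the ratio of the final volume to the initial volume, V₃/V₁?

For a diatomic ideal gas γ = 7/5.
Adiabatic step: V₂/V₁ = 0.04274; T₂ = T₁·23.4^(2/5) = 1066 K.
Isobaric step: V₃/V₂ = T₃/T₂ = 302/1066.
V₃/V₁ = (V₂/V₁)(V₃/V₂) = 0.04274 × (302/1066) = 0.01211.

V₃/V₁ ≈ 0.0121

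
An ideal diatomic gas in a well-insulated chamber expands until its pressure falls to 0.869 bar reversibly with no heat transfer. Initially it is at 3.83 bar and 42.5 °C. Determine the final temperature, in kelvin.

T₂ ≈ 207 K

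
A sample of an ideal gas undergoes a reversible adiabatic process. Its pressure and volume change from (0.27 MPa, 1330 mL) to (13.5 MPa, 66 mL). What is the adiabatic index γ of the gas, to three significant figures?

γ ≈ 1.30

PV^γ = const ⇒ γ = ln(P₂/P₁) / ln(V₁/V₂).
γ = ln(13.5/0.27) / ln(1330/66) = 1.303.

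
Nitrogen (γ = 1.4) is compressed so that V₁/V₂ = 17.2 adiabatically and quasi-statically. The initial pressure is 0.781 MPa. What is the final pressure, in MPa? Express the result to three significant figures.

P₂ ≈ 41.9 MPa

Adiabatic: P₁V₁^γ = P₂V₂^γ ⇒ P₂ = P₁ (V₁/V₂)^γ.
P₂ = 0.781 × 17.2^(1.4) = 41.92 MPa.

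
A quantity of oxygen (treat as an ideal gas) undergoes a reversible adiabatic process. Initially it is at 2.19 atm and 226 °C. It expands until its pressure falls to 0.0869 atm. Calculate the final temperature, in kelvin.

Adiabatic: T₂/T₁ = (P₂/P₁)^((γ−1)/γ).
For a diatomic ideal gas γ = 7/5, so (γ−1)/γ = 2/7.
T₁ = 226 °C = 499.1 K.
T₂ = 499.1 × (0.0869/2.19)^(2/7) = 198.5 K.

T₂ ≈ 199 K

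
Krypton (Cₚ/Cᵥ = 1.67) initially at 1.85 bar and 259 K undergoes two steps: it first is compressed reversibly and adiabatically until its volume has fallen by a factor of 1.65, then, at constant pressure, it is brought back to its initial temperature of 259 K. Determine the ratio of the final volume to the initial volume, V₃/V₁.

V₃/V₁ ≈ 0.433

Adiabatic step: V₂/V₁ = 0.6061; T₂ = T₁·1.65^(0.67) = 362.3 K.
Isobaric step: V₃/V₂ = T₃/T₂ = 259/362.3.
V₃/V₁ = (V₂/V₁)(V₃/V₂) = 0.6061 × (259/362.3) = 0.4333.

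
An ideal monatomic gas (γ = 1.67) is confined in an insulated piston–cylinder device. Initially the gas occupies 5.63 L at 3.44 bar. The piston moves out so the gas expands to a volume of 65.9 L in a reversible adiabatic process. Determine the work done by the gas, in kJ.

P₂ = P₁(V₁/V₂)^γ = 3.44×(5.63/65.9)^(1.67) = 0.05654 bar.
For a reversible adiabat, W_by_gas = (P₁V₁ − P₂V₂)/(γ−1).
W_by = (344000×0.00563 − 5654×0.0659) / (0.67) = 2334 J.

W ≈ 2.33 kJ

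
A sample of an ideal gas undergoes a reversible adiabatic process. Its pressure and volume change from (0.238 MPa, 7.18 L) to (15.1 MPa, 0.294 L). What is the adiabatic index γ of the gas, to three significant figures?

PV^γ = const ⇒ γ = ln(P₂/P₁) / ln(V₁/V₂).
γ = ln(15.1/0.238) / ln(7.18/0.294) = 1.299.

γ ≈ 1.30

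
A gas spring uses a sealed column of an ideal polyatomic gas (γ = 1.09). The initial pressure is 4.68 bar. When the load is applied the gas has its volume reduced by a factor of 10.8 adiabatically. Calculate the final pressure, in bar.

P₂ ≈ 62.6 bar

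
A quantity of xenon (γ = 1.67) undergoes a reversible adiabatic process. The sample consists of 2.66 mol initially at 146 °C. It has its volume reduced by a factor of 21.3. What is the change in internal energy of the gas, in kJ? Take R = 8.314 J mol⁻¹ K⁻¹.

For a reversible adiabat TV^(γ−1) is constant, so T₂ = T₁ (V₁/V₂)^(γ−1).
T₁ = 146 °C = 419.1 K.
T₂ = 419.1 × 21.3^(0.67) = 3254 K.
Q = 0, so ΔU = W_on_gas = nCᵥΔT with Cᵥ = R/(γ−1) = 12.41 J/(mol·K).
ΔU = 2.66 × 12.41 × (3254 − 419.1) = 93560 J.

ΔU ≈ 93.6 kJ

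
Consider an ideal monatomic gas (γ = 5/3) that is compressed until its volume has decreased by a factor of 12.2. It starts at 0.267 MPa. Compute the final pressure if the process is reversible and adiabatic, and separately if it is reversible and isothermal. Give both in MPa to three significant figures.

adiabatic: 17.3 MPa; isothermal: 3.26 MPa

Isothermal: P₂ = P₁(V₁/V₂) = 0.267×12.2 = 3.257 MPa.
Adiabatic: P₂ = P₁(V₁/V₂)^γ = 0.267×12.2^(5/3) = 17.26 MPa.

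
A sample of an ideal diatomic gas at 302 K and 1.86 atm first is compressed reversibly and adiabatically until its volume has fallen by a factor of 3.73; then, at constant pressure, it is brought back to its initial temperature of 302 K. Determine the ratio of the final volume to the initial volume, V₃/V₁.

V₃/V₁ ≈ 0.158

For a diatomic ideal gas γ = 7/5.
Adiabatic step: V₂/V₁ = 0.2681; T₂ = T₁·3.73^(2/5) = 511.3 K.
Isobaric step: V₃/V₂ = T₃/T₂ = 302/511.3.
V₃/V₁ = (V₂/V₁)(V₃/V₂) = 0.2681 × (302/511.3) = 0.1583.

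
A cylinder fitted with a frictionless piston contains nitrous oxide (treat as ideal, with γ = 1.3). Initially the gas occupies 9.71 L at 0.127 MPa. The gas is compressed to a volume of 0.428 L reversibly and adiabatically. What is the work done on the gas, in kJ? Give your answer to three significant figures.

W ≈ 6.38 kJ

P₂ = P₁(V₁/V₂)^γ = 0.127×(9.71/0.428)^(1.3) = 7.35 MPa.
For a reversible adiabat, W_by_gas = (P₁V₁ − P₂V₂)/(γ−1).
W_by = (127000×0.00971 − 7.35×10^6×0.000428) / (0.3) = -6376 J.
W_on_gas = −W_by = 6376 J.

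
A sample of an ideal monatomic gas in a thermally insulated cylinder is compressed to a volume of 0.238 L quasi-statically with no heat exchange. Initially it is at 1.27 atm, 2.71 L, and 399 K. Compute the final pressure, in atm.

Since PV^γ is constant along a reversible adiabat, P₂ = P₁ (V₁/V₂)^γ.
γ = 5/3 for a monatomic ideal gas.
P₂ = 1.27 × (2.71/0.238)^(5/3) = 73.19 atm.

P₂ ≈ 73.2 atm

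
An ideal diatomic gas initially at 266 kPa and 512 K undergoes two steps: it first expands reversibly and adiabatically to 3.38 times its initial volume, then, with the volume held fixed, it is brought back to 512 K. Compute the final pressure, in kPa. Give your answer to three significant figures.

P₃ ≈ 78.7 kPa

For a diatomic ideal gas γ = 7/5.
Adiabatic step (PV^γ = const): P₂ = 266×(1/3.38)^(7/5) = 48.35 kPa; T₂ = 512×(1/3.38)^(2/5) = 314.6 K.
Isochoric: P₃ = P₂(T₃/T₂) = 48.35 × (512/314.6) = 78.7 kPa.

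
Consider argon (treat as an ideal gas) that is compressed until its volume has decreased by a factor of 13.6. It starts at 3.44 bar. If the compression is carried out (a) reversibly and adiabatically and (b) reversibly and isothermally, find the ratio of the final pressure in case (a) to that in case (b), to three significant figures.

For a monatomic ideal gas γ = 5/3.
Isothermal: P_b = P₁(V₁/V₂) = 3.44×13.6.
Adiabatic: P_a = P₁(V₁/V₂)^γ = 3.44×13.6^(5/3).
P_a/P_b = (V₁/V₂)^(γ−1) = 13.6^(2/3) = 5.698.

P_adiabatic / P_isothermal ≈ 5.70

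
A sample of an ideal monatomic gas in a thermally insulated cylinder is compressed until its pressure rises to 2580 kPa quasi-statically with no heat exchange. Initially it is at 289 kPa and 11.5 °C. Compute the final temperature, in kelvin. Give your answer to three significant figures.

T₂ ≈ 683 K

Along an adiabat T P^((1−γ)/γ) is constant, so T₂ = T₁ (P₂/P₁)^((γ−1)/γ).
For a monatomic ideal gas γ = 5/3, so (γ−1)/γ = 2/5.
T₁ = 11.5 °C = 284.6 K.
T₂ = 284.6 × (2580/289)^(2/5) = 683.3 K.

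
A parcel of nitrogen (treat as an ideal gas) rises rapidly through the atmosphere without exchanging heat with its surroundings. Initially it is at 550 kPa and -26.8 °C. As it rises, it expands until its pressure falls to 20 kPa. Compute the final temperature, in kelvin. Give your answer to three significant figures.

T₂ ≈ 95.6 K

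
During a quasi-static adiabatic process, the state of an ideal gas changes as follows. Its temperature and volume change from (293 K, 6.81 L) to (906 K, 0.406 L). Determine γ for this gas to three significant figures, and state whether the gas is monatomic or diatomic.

γ ≈ 1.40; diatomic

TV^(γ−1) = const ⇒ γ − 1 = ln(T₂/T₁) / ln(V₁/V₂).
γ = 1 + ln(906/293) / ln(6.81/0.406) = 1.4.
γ ≈ 1.40 is close to 7/5, so the gas is diatomic.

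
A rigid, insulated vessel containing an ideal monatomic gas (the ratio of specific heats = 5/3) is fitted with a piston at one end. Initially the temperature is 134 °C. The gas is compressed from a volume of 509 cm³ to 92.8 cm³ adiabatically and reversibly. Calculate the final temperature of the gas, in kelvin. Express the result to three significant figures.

Adiabatic: T₁V₁^(γ−1) = T₂V₂^(γ−1) ⇒ T₂ = T₁ (V₁/V₂)^(γ−1).
T₁ = 134 °C = 407.1 K.
T₂ = 407.1 × (509/92.8)^(2/3) = 1266 K.

T₂ ≈ 1270 K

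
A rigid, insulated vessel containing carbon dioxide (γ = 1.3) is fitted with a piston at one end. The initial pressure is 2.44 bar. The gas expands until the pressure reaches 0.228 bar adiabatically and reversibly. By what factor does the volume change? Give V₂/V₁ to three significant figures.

V₂/V₁ ≈ 6.19

From PV^γ = const, V₂/V₁ = (P₁/P₂)^(1/γ).
V₂/V₁ = (2.44/0.228)^(0.769) = 6.193.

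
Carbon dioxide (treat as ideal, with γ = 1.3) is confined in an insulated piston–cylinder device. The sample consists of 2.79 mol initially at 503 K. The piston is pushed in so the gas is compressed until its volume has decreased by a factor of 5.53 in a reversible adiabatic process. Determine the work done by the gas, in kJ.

W ≈ -26.1 kJ

Adiabatic: T₁V₁^(γ−1) = T₂V₂^(γ−1) ⇒ T₂ = T₁ (V₁/V₂)^(γ−1).
T₂ = 503 × 5.53^(0.3) = 840.2 K.
Q = 0, so ΔU = W_on_gas = nCᵥΔT with Cᵥ = R/(γ−1) = 27.71 J/(mol·K).
ΔU = 2.79 × 27.71 × (840.2 − 503) = 26070 J.
Work done by the gas = −ΔU = -26070 J.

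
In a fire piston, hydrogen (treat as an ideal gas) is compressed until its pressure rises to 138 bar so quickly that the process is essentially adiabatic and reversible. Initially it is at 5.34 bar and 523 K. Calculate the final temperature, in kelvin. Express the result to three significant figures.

Adiabatic: T₂/T₁ = (P₂/P₁)^((γ−1)/γ).
For a diatomic ideal gas γ = 7/5, so (γ−1)/γ = 2/7.
T₂ = 523 × (138/5.34)^(2/7) = 1324 K.

T₂ ≈ 1320 K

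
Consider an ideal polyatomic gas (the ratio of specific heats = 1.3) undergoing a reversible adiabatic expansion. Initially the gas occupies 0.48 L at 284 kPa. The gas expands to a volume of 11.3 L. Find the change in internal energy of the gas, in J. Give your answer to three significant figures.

ΔU ≈ -278 J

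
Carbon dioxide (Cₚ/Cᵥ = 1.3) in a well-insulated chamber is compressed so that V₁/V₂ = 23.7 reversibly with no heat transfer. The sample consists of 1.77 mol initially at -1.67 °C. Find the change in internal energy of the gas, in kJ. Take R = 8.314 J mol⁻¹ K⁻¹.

ΔU ≈ 21.1 kJ

For a reversible adiabat TV^(γ−1) is constant, so T₂ = T₁ (V₁/V₂)^(γ−1).
T₁ = -1.67 °C = 271.5 K.
T₂ = 271.5 × 23.7^(0.3) = 701.7 K.
Q = 0, so ΔU = W_on_gas = nCᵥΔT with Cᵥ = R/(γ−1) = 27.71 J/(mol·K).
ΔU = 1.77 × 27.71 × (701.7 − 271.5) = 21100 J.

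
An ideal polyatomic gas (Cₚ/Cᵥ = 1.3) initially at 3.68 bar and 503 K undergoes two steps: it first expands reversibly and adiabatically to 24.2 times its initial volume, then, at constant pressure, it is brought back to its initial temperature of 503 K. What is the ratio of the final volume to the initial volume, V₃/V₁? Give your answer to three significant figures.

V₃/V₁ ≈ 62.9

Adiabatic step: V₂/V₁ = 24.2; T₂ = T₁·(1/24.2)^(0.3) = 193.4 K.
Isobaric step: V₃/V₂ = T₃/T₂ = 503/193.4.
V₃/V₁ = (V₂/V₁)(V₃/V₂) = 24.2 × (503/193.4) = 62.94.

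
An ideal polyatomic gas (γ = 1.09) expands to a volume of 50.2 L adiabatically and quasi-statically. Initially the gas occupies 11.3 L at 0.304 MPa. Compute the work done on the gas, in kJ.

W ≈ -4.79 kJ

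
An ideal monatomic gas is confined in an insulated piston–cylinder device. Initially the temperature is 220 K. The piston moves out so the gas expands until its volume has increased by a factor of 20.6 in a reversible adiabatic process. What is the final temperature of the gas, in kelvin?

T₂ ≈ 29.3 K

Adiabatic: T₁V₁^(γ−1) = T₂V₂^(γ−1) ⇒ T₂ = T₁ (V₁/V₂)^(γ−1).
For a monatomic ideal gas γ = 5/3, so γ−1 = 2/3.
T₂ = 220 × (1/20.6)^(2/3) = 29.28 K.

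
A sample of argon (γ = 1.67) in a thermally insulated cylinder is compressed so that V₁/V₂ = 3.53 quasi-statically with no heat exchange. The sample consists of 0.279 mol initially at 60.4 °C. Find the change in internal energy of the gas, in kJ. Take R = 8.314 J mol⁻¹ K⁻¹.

For a reversible adiabat TV^(γ−1) is constant, so T₂ = T₁ (V₁/V₂)^(γ−1).
T₁ = 60.4 °C = 333.5 K.
T₂ = 333.5 × 3.53^(0.67) = 776.6 K.
Q = 0, so ΔU = W_on_gas = nCᵥΔT with Cᵥ = R/(γ−1) = 12.41 J/(mol·K).
ΔU = 0.279 × 12.41 × (776.6 − 333.5) = 1534 J.

ΔU ≈ 1.53 kJ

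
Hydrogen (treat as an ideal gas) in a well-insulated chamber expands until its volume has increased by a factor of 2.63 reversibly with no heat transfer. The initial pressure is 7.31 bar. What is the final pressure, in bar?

Since PV^γ is constant along a reversible adiabat, P₂ = P₁ (V₁/V₂)^γ.
For a diatomic ideal gas γ = 7/5.
P₂ = 7.31 × (1/2.63)^(7/5) = 1.888 bar.

P₂ ≈ 1.89 bar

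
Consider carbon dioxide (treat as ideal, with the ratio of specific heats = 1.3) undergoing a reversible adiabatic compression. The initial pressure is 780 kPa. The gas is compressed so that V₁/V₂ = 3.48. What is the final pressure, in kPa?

Adiabatic: P₁V₁^γ = P₂V₂^γ ⇒ P₂ = P₁ (V₁/V₂)^γ.
P₂ = 780 × 3.48^(1.3) = 3946 kPa.

P₂ ≈ 3950 kPa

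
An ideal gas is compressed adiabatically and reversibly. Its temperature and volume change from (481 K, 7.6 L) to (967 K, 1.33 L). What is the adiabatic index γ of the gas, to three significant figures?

TV^(γ−1) = const ⇒ γ − 1 = ln(T₂/T₁) / ln(V₁/V₂).
γ = 1 + ln(967/481) / ln(7.6/1.33) = 1.401.

γ ≈ 1.40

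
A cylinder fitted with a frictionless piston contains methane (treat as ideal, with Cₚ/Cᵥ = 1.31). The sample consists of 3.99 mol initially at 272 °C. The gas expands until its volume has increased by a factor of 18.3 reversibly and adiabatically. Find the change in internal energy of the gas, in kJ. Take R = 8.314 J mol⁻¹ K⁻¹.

For a reversible adiabat TV^(γ−1) is constant, so T₂ = T₁ (V₁/V₂)^(γ−1).
T₁ = 272 °C = 545.1 K.
T₂ = 545.1 × (1/18.3)^(0.31) = 221.4 K.
Q = 0, so ΔU = W_on_gas = nCᵥΔT with Cᵥ = R/(γ−1) = 26.82 J/(mol·K).
ΔU = 3.99 × 26.82 × (221.4 − 545.1) = -34650 J.

ΔU ≈ -34.6 kJ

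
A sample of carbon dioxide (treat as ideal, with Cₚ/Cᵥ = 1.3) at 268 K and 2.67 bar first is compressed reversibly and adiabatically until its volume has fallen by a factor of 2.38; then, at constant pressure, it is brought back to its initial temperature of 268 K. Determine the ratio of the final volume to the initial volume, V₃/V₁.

V₃/V₁ ≈ 0.324

Adiabatic step: V₂/V₁ = 0.4202; T₂ = T₁·2.38^(0.3) = 347.6 K.
Isobaric step: V₃/V₂ = T₃/T₂ = 268/347.6.
V₃/V₁ = (V₂/V₁)(V₃/V₂) = 0.4202 × (268/347.6) = 0.3239.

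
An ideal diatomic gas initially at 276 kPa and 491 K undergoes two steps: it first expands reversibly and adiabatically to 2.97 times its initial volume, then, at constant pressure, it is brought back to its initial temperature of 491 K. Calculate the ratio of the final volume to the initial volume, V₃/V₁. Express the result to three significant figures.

V₃/V₁ ≈ 4.59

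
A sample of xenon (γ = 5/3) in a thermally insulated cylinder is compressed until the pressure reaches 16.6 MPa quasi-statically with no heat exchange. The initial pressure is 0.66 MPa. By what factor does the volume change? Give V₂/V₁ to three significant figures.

From PV^γ = const, V₂/V₁ = (P₁/P₂)^(1/γ).
V₂/V₁ = (0.66/16.6)^(3/5) = 0.1444.

V₂/V₁ ≈ 0.144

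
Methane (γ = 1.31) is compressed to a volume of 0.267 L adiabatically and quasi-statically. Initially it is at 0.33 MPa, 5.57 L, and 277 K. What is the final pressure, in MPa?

P₂ ≈ 17.7 MPa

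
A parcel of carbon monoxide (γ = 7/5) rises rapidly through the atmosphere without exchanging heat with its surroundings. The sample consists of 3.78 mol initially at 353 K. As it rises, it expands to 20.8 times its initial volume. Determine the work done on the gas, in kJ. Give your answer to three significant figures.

W ≈ -19.5 kJ

Adiabatic: T₁V₁^(γ−1) = T₂V₂^(γ−1) ⇒ T₂ = T₁ (V₁/V₂)^(γ−1).
T₂ = 353 × (1/20.8)^(2/5) = 104.8 K.
Q = 0, so ΔU = W_on_gas = nCᵥΔT with Cᵥ = R/(γ−1) = 20.79 J/(mol·K).
ΔU = 3.78 × 20.79 × (104.8 − 353) = -19500 J.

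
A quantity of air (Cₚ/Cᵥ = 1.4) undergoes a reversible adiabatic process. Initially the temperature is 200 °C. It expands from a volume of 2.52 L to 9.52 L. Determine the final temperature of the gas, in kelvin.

T₂ ≈ 278 K

For a reversible adiabat TV^(γ−1) is constant, so T₂ = T₁ (V₁/V₂)^(γ−1).
T₁ = 200 °C = 473.1 K.
T₂ = 473.1 × (2.52/9.52)^(0.4) = 278 K.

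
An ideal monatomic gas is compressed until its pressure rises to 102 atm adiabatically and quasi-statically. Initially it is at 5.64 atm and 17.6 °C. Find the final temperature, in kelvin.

T₂ ≈ 926 K

Along an adiabat T P^((1−γ)/γ) is constant, so T₂ = T₁ (P₂/P₁)^((γ−1)/γ).
For a monatomic ideal gas γ = 5/3, so (γ−1)/γ = 2/5.
T₁ = 17.6 °C = 290.8 K.
T₂ = 290.8 × (102/5.64)^(2/5) = 925.7 K.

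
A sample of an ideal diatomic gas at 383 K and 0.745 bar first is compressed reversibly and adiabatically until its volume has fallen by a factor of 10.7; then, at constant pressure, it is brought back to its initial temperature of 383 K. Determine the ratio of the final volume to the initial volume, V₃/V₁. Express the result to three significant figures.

For a diatomic ideal gas γ = 7/5.
Adiabatic step: V₂/V₁ = 0.09346; T₂ = T₁·10.7^(2/5) = 988.4 K.
Isobaric step: V₃/V₂ = T₃/T₂ = 383/988.4.
V₃/V₁ = (V₂/V₁)(V₃/V₂) = 0.09346 × (383/988.4) = 0.03621.

V₃/V₁ ≈ 0.0362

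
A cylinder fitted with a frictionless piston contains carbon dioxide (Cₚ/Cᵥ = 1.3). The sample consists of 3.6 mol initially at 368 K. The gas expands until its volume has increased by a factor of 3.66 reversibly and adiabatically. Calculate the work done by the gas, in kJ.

W ≈ 11.8 kJ

For a reversible adiabat TV^(γ−1) is constant, so T₂ = T₁ (V₁/V₂)^(γ−1).
T₂ = 368 × (1/3.66)^(0.3) = 249.3 K.
Q = 0, so ΔU = W_on_gas = nCᵥΔT with Cᵥ = R/(γ−1) = 27.71 J/(mol·K).
ΔU = 3.6 × 27.71 × (249.3 − 368) = -11840 J.
Work done by the gas = −ΔU = 11840 J.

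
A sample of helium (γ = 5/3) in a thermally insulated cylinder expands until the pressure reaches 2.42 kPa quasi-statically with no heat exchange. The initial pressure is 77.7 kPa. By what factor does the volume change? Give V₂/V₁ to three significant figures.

From PV^γ = const, V₂/V₁ = (P₁/P₂)^(1/γ).
V₂/V₁ = (77.7/2.42)^(3/5) = 8.016.

V₂/V₁ ≈ 8.02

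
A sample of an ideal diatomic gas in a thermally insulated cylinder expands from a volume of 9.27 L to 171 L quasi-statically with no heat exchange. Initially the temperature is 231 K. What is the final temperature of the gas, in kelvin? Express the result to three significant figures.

For a reversible adiabat TV^(γ−1) is constant, so T₂ = T₁ (V₁/V₂)^(γ−1).
For a diatomic ideal gas γ = 7/5, so γ−1 = 2/5.
T₂ = 231 × (9.27/171)^(2/5) = 71.99 K.

T₂ ≈ 72.0 K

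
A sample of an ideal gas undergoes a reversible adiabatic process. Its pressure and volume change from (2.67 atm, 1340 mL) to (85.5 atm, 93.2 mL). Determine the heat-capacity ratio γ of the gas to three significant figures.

γ ≈ 1.30

PV^γ = const ⇒ γ = ln(P₂/P₁) / ln(V₁/V₂).
γ = ln(85.5/2.67) / ln(1340/93.2) = 1.3.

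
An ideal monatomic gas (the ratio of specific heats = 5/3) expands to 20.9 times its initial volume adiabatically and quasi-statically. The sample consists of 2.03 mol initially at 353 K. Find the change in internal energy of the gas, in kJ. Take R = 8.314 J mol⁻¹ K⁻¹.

ΔU ≈ -7.76 kJ

Adiabatic: T₁V₁^(γ−1) = T₂V₂^(γ−1) ⇒ T₂ = T₁ (V₁/V₂)^(γ−1).
T₂ = 353 × (1/20.9)^(2/3) = 46.52 K.
Q = 0, so ΔU = W_on_gas = nCᵥΔT with Cᵥ = R/(γ−1) = 12.47 J/(mol·K).
ΔU = 2.03 × 12.47 × (46.52 − 353) = -7759 J.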